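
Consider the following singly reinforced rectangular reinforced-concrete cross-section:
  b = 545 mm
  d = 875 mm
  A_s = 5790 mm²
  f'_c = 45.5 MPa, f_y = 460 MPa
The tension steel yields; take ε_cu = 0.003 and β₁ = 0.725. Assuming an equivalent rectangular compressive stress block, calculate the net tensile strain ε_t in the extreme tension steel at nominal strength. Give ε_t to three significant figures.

ε_t ≈ 0.0121

a = A_s f_y/(0.85 f'_c b) = 126.36 mm.
β₁ = 0.725, so c = a/β₁ = 126.36/0.725 = 174.29 mm.
From the linear strain diagram with ε_cu = 0.003: ε_t = 0.003 (d − c)/c = 0.003 × (875 − 174.29)/174.29 = 0.0121.
Since ε_t ≥ 0.005, the section is tension-controlled.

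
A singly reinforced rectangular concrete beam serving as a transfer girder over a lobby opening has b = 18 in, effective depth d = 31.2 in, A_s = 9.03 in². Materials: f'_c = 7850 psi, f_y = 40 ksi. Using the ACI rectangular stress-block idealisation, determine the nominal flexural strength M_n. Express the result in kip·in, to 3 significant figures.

T = A_s f_y = 9.03 × 40 = 361.2 kips.
a = T/(0.85 f'_c b) = 361.2/(0.85 × 7.85 × 18) = 3.007 in.
M_n = T(d − a/2) = 361.2 × (31.2 − 1.5035) = 10726.4 kip·in.

M_n ≈ 10700 kip·in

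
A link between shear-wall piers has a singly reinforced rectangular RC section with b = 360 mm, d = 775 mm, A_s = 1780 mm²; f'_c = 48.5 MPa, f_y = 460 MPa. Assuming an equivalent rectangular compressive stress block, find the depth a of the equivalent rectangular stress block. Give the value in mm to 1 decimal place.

a ≈ 55.2 mm

T = A_s f_y = 1780 × 460 = 818800 N = 818.8 kN.
Setting C = 0.85 f'_c a b equal to T: a = 818800/(0.85 × 48.5 × 360) = 55.2 mm.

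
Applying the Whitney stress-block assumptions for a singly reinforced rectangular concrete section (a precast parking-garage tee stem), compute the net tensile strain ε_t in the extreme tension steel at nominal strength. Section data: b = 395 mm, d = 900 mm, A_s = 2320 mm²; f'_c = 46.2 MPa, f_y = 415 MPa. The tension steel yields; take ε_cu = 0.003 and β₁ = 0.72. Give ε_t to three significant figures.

a = A_s f_y/(0.85 f'_c b) = 62.07 mm.
β₁ = 0.72, so c = a/β₁ = 62.07/0.72 = 86.21 mm.
From the linear strain diagram with ε_cu = 0.003: ε_t = 0.003 (d − c)/c = 0.003 × (900 − 86.21)/86.21 = 0.0283.
Since ε_t ≥ 0.005, the section is tension-controlled.

ε_t ≈ 0.0283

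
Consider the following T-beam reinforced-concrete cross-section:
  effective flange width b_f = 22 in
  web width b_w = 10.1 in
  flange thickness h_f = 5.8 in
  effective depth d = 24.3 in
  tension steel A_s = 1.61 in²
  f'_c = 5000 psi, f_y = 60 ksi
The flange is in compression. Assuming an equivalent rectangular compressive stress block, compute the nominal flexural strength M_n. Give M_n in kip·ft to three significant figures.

Tension: T = A_s f_y = 1.61 × 60 = 96.6 kips.
Try a within the flange: a = T/(0.85 f'_c b_f) = 96.6/(0.85 × 5 × 22) = 1.033 in.
Since a = 1.033 ≤ h_f = 5.8 in, the stress block lies entirely in the flange; analyse as a rectangular beam of width b_f.
M_n = T(d − a/2) = 96.6 × (24.3 − 0.5165) = 2297.5 kip·in.
M_n = 2297.5/12 = 191.46 kip·ft.

M_n ≈ 191 kip·ft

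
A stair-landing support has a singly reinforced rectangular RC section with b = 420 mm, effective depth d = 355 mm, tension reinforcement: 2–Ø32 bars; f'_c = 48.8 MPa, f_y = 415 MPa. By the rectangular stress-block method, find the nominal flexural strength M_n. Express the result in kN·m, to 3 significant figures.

A_s = 2 × 804 = 1608 mm².
T = A_s f_y = 1608 × 415 = 667320 N = 667.32 kN.
From C = T: a = T/(0.85 f'_c b) = 667320/(0.85 × 48.8 × 420) = 38.30 mm.
M_n = T(d − a/2) = 667.32 kN × (355 − 19.15) mm = 224.12 kN·m.

M_n ≈ 224 kN·m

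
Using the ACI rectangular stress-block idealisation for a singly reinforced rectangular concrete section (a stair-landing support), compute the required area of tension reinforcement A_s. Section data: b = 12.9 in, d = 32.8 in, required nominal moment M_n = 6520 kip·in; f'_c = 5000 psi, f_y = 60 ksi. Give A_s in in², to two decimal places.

From M_n = 0.85 f'_c a b (d − a/2):
a = d − √(d² − 2M_n/(0.85 f'_c b)) = 32.8 − √(32.8² − 2 × 6520/(0.85 × 5 × 12.9)) = 3.852 in.
A_s = 0.85 f'_c a b / f_y = 0.85 × 5 × 3.852 × 12.9 / 60 = 3.520 in².

A_s ≈ 3.52 in²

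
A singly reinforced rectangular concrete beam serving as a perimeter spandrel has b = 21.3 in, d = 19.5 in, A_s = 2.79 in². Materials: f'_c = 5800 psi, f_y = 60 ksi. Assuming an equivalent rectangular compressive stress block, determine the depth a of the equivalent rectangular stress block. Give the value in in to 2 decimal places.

T = A_s f_y = 2.79 × 60 = 167.4 kips.
a = T/(0.85 f'_c b) = 167.4/(0.85 × 5.8 × 21.3) = 1.59 in.

a ≈ 1.59 in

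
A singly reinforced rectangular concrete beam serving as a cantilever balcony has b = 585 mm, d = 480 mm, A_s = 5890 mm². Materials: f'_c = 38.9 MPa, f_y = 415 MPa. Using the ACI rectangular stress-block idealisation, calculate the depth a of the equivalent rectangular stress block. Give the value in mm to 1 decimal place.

a ≈ 126.4 mm

T = A_s f_y = 5890 × 415 = 2444350 N = 2444.35 kN.
Setting C = 0.85 f'_c a b equal to T: a = 2444350/(0.85 × 38.9 × 585) = 126.4 mm.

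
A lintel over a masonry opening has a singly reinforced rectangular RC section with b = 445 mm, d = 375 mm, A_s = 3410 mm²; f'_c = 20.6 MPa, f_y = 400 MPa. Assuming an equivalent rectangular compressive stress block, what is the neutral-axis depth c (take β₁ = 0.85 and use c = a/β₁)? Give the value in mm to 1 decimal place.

T = A_s f_y = 3410 × 400 = 1364000 N = 1364 kN.
Setting C = 0.85 f'_c a b equal to T: a = 1364000/(0.85 × 20.6 × 445) = 175.052 mm.
With β₁ = 0.85, c = a/β₁ = 175.052/0.85 = 205.9 mm.

c ≈ 205.9 mm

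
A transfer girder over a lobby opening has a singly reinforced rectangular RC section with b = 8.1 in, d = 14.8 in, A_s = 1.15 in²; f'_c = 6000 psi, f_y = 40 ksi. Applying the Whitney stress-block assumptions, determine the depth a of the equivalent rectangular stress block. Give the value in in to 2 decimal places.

T = A_s f_y = 1.15 × 40 = 46 kips.
a = T/(0.85 f'_c b) = 46/(0.85 × 6 × 8.1) = 1.11 in.

a ≈ 1.11 in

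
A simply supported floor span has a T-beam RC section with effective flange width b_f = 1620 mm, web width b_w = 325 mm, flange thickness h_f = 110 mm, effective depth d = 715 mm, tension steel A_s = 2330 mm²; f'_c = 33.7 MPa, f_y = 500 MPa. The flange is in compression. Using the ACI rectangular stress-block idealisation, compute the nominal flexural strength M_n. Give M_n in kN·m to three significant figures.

Tension: T = A_s f_y = 2330 × 500 = 1165000 N.
Try a within the flange: a = T/(0.85 f'_c b_f) = 1165000/(0.85 × 33.7 × 1620) = 25.11 mm.
Since a = 25.11 ≤ h_f = 110 mm, the stress block lies entirely in the flange; analyse as a rectangular beam of width b_f.
M_n = T(d − a/2) = 1165000 × (715 − 12.555) = 818.35 × 10⁶ N·mm.
M_n = 818.35 kN·m.

M_n ≈ 818 kN·m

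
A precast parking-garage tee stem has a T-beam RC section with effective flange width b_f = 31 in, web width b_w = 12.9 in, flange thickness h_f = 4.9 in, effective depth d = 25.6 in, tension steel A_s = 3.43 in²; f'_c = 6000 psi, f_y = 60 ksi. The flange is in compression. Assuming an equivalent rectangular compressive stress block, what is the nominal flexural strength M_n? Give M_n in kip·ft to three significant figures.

Tension: T = A_s f_y = 3.43 × 60 = 205.8 kips.
Try a within the flange: a = T/(0.85 f'_c b_f) = 205.8/(0.85 × 6 × 31) = 1.302 in.
Since a = 1.302 ≤ h_f = 4.9 in, the stress block lies entirely in the flange; analyse as a rectangular beam of width b_f.
M_n = T(d − a/2) = 205.8 × (25.6 − 0.651) = 5134.5 kip·in.
M_n = 5134.5/12 = 427.88 kip·ft.

M_n ≈ 428 kip·ft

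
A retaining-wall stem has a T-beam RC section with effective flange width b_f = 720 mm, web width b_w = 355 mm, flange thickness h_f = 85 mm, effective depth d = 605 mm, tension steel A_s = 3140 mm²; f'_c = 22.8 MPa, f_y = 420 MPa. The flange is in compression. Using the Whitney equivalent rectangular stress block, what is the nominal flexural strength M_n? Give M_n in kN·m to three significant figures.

M_n ≈ 735 kN·m

Tension: T = A_s f_y = 3140 × 420 = 1318800 N.
Try a within the flange: a = T/(0.85 f'_c b_f) = 1318800/(0.85 × 22.8 × 720) = 94.51 mm.
a = 94.51 > h_f = 85 mm: the block extends into the web. Split into flange-overhang and web parts.
C_f = 0.85 f'_c (b_f − b_w) h_f = 0.85 × 22.8 × (720 − 355) × 85 = 601265 N.
Remaining web compression depth: a_w = (T − C_f)/(0.85 f'_c b_w) = (1318800 − 601265)/(0.85 × 22.8 × 355) = 104.29 mm.
M_n = C_f(d − h_f/2) + (T − C_f)(d − a_w/2) = 601265 × (605 − 42.5) + 717535 × (605 − 52.145) = 338.21 + 396.69 = 734.90 × 10⁶ N·mm.
M_n = 734.90 kN·m.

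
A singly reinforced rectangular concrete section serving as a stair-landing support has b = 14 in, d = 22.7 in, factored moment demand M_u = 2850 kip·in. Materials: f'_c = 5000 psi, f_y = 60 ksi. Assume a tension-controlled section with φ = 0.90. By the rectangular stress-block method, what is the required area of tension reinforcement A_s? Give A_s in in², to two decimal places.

A_s ≈ 2.46 in²

M_n = M_u/φ = 2850/0.90 = 3166.67 kip·in.
From M_n = 0.85 f'_c a b (d − a/2):
a = d − √(d² − 2M_n/(0.85 f'_c b)) = 22.7 − √(22.7² − 2 × 3166.67/(0.85 × 5 × 14)) = 2.480 in.
A_s = 0.85 f'_c a b / f_y = 0.85 × 5 × 2.480 × 14 / 60 = 2.459 in².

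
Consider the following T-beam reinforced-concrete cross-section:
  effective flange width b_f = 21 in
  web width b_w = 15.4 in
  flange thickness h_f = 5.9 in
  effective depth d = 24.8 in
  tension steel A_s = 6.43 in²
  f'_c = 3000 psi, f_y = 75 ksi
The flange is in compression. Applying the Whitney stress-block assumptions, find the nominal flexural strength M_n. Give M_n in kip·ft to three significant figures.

M_n ≈ 808 kip·ft

Tension: T = A_s f_y = 6.43 × 75 = 482.25 kips.
Try a within the flange: a = T/(0.85 f'_c b_f) = 482.25/(0.85 × 3 × 21) = 9.006 in.
a = 9.006 > h_f = 5.9 in: the block extends into the web. Split into flange-overhang and web parts.
C_f = 0.85 f'_c (b_f − b_w) h_f = 0.85 × 3 × (21 − 15.4) × 5.9 = 84.3 kips.
Remaining web compression depth: a_w = (T − C_f)/(0.85 f'_c b_w) = (482.25 − 84.3)/(0.85 × 3 × 15.4) = 10.134 in.
M_n = C_f(d − h_f/2) + (T − C_f)(d − a_w/2) = 84.3 × (24.8 − 2.95) + 397.95 × (24.8 − 5.067) = 1842.0 + 7852.7 = 9694.7 kip·in.
M_n = 9694.7/12 = 807.89 kip·ft.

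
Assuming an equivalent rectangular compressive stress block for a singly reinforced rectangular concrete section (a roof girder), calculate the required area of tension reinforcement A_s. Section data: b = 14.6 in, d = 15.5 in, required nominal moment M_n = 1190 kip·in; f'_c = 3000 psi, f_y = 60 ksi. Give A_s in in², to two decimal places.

A_s ≈ 1.38 in²

From M_n = 0.85 f'_c a b (d − a/2):
a = d − √(d² − 2M_n/(0.85 f'_c b)) = 15.5 − √(15.5² − 2 × 1190/(0.85 × 3 × 14.6)) = 2.221 in.
A_s = 0.85 f'_c a b / f_y = 0.85 × 3 × 2.221 × 14.6 / 60 = 1.378 in².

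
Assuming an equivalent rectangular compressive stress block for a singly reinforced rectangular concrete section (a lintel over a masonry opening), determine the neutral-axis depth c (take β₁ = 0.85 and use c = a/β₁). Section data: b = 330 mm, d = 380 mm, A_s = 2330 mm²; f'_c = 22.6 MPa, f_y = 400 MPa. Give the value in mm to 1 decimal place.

T = A_s f_y = 2330 × 400 = 932000 N = 932 kN.
Setting C = 0.85 f'_c a b equal to T: a = 932000/(0.85 × 22.6 × 330) = 147.019 mm.
With β₁ = 0.85, c = a/β₁ = 147.019/0.85 = 173.0 mm.

c ≈ 173.0 mm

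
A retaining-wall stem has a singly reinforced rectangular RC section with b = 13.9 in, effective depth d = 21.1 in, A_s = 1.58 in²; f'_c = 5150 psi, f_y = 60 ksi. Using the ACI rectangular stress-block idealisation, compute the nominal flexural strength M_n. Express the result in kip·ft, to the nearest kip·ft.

M_n ≈ 161 kip·ft

T = A_s f_y = 1.58 × 60 = 94.8 kips.
a = T/(0.85 f'_c b) = 94.8/(0.85 × 5.15 × 13.9) = 1.558 in.
M_n = T(d − a/2) = 94.8 × (21.1 − 0.779) = 1926.4 kip·in = 1926.4/12 = 160.53 kip·ft.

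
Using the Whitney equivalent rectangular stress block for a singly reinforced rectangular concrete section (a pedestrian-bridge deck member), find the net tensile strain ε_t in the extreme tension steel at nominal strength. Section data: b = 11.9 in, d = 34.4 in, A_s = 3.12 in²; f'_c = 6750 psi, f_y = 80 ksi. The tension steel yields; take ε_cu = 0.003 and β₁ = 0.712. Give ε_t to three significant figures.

a = A_s f_y/(0.85 f'_c b) = 3.656 in.
β₁ = 0.712, so c = a/β₁ = 3.656/0.712 = 5.135 in.
From the linear strain diagram with ε_cu = 0.003: ε_t = 0.003 (d − c)/c = 0.003 × (34.4 − 5.135)/5.135 = 0.0171.
Since ε_t ≥ 0.005, the section is tension-controlled.

ε_t ≈ 0.0171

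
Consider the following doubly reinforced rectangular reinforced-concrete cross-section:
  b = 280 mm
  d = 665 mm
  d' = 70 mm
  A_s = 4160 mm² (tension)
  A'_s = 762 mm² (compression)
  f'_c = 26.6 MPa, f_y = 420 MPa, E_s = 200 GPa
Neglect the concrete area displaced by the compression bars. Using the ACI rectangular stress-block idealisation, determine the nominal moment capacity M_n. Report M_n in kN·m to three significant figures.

M_n ≈ 979 kN·m

Assume both tension and compression steel yield.
Net tension couple steel: A_s − A'_s = 3398 mm².
a = (A_s − A'_s) f_y / (0.85 f'_c b) = 1427160/(0.85 × 26.6 × 280) = 225.43 mm.
c = a/β₁ = 225.43/0.85 = 265.21 mm; ε'_s = 0.003(c − d')/c = 0.0022 ≥ f_y/E_s = 0.0021, so compression steel does yield.
M_n = (A_s − A'_s) f_y (d − a/2) + A'_s f_y (d − d') = [1427160 × (665 − 112.715) + 320040 × (665 − 70)] × 10⁻⁶ = 788.20 + 190.42 = 978.62 kN·m.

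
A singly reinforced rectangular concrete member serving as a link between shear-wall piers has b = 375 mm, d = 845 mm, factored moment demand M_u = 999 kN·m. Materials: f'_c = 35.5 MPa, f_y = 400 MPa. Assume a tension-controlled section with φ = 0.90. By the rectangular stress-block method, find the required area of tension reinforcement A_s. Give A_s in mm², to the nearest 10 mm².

M_n = M_u/φ = 999/0.90 = 1110 kN·m.
With M_n = 0.85 f'_c a b (d − a/2), solve the quadratic for a:
a = d − √(d² − 2M_n/(0.85 f'_c b)) = 845 − √(845² − 2 × 1110×10⁶/(0.85 × 35.5 × 375)) = 125.39 mm.
A_s = 0.85 f'_c a b / f_y = 0.85 × 35.5 × 125.39 × 375 / 400 = 3547.2 mm².

A_s ≈ 3550 mm²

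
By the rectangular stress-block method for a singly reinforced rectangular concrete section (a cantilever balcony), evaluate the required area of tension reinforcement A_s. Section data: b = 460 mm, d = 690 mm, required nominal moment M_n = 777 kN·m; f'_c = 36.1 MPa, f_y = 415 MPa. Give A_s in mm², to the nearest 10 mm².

A_s ≈ 2890 mm²

With M_n = 0.85 f'_c a b (d − a/2), solve the quadratic for a:
a = d − √(d² − 2M_n/(0.85 f'_c b)) = 690 − √(690² − 2 × 777×10⁶/(0.85 × 36.1 × 460)) = 85.02 mm.
A_s = 0.85 f'_c a b / f_y = 0.85 × 36.1 × 85.02 × 460 / 415 = 2891.7 mm².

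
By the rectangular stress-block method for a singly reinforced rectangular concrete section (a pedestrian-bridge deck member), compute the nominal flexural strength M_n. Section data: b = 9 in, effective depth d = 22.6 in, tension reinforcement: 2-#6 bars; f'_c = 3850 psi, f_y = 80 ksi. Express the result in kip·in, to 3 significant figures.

M_n ≈ 1510 kip·in

A_s = 2 × 0.44 = 0.88 in².
T = A_s f_y = 0.88 × 80 = 70.4 kips.
a = T/(0.85 f'_c b) = 70.4/(0.85 × 3.85 × 9) = 2.390 in.
M_n = T(d − a/2) = 70.4 × (22.6 − 1.195) = 1506.9 kip·in.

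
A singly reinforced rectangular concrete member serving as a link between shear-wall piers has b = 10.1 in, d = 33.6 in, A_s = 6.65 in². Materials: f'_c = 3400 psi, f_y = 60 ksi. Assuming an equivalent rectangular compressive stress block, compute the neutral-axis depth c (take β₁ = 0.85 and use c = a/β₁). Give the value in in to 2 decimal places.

c ≈ 16.08 in

T = A_s f_y = 6.65 × 60 = 399 kips.
a = T/(0.85 f'_c b) = 399/(0.85 × 3.4 × 10.1) = 13.6695 in.
With β₁ = 0.85, c = a/β₁ = 13.6695/0.85 = 16.08 in.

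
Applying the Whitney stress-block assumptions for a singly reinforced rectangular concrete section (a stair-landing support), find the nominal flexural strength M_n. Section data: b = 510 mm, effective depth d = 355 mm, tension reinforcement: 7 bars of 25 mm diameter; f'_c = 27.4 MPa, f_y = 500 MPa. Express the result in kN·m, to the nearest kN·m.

A_s = 7 × 491 = 3437 mm².
T = A_s f_y = 3437 × 500 = 1718500 N = 1718.5 kN.
From C = T: a = T/(0.85 f'_c b) = 1718500/(0.85 × 27.4 × 510) = 144.68 mm.
M_n = T(d − a/2) = 1718.5 kN × (355 − 72.34) mm = 485.75 kN·m.

M_n ≈ 486 kN·m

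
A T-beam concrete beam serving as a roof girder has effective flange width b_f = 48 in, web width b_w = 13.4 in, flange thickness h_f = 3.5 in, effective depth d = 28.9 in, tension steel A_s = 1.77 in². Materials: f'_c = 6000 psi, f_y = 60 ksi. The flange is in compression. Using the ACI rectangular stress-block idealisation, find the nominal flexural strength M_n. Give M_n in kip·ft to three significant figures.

M_n ≈ 254 kip·ft

Tension: T = A_s f_y = 1.77 × 60 = 106.2 kips.
Try a within the flange: a = T/(0.85 f'_c b_f) = 106.2/(0.85 × 6 × 48) = 0.434 in.
Since a = 0.434 ≤ h_f = 3.5 in, the stress block lies entirely in the flange; analyse as a rectangular beam of width b_f.
M_n = T(d − a/2) = 106.2 × (28.9 − 0.217) = 3046.1 kip·in.
M_n = 3046.1/12 = 253.84 kip·ft.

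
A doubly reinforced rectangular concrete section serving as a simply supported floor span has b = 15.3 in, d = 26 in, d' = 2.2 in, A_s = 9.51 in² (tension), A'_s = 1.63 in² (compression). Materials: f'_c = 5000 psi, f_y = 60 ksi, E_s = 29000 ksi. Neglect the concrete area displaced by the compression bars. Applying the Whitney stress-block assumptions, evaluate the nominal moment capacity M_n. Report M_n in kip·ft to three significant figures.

M_n ≈ 1080 kip·ft

Assume both steels yield.
a = (A_s − A'_s) f_y/(0.85 f'_c b) = (9.51 − 1.63) × 60/(0.85 × 5 × 15.3) = 7.271 in.
c = a/β₁ = 7.271/0.8 = 9.089 in; ε'_s = 0.003(c − d')/c = 0.0023 ≥ ε_y = 0.0021, so the compression steel yields.
M_n = (A_s − A'_s) f_y (d − a/2) + A'_s f_y (d − d') = 472.8 × (26 − 3.6355) + 97.8 × (26 − 2.2) = 10573.9 + 2327.6 = 12901.5 kip·in = 12901.5/12 = 1075.13 kip·ft.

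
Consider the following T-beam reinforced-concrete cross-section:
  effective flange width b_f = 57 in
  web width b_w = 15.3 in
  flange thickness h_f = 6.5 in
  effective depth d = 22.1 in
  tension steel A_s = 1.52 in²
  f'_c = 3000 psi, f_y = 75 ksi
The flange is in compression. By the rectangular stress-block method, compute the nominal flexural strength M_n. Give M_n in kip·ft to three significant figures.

Tension: T = A_s f_y = 1.52 × 75 = 114 kips.
Try a within the flange: a = T/(0.85 f'_c b_f) = 114/(0.85 × 3 × 57) = 0.784 in.
Since a = 0.784 ≤ h_f = 6.5 in, the stress block lies entirely in the flange; analyse as a rectangular beam of width b_f.
M_n = T(d − a/2) = 114 × (22.1 − 0.392) = 2474.7 kip·in.
M_n = 2474.7/12 = 206.23 kip·ft.

M_n ≈ 206 kip·ft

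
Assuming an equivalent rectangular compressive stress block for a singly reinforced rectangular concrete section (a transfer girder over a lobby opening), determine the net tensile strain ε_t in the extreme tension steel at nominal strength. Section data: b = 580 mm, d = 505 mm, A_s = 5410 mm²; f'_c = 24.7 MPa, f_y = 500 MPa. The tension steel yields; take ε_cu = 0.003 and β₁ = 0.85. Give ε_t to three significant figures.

a = A_s f_y/(0.85 f'_c b) = 222.14 mm.
β₁ = 0.85, so c = a/β₁ = 222.14/0.85 = 261.34 mm.
From the linear strain diagram with ε_cu = 0.003: ε_t = 0.003 (d − c)/c = 0.003 × (505 − 261.34)/261.34 = 0.00280.
ε_t < 0.004 — the section is over-reinforced for flexure under ACI limits.

ε_t ≈ 0.00280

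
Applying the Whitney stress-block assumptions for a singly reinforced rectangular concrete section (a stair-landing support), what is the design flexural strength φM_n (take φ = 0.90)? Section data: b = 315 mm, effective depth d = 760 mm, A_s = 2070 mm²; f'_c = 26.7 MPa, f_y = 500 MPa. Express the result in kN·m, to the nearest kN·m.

T = A_s f_y = 2070 × 500 = 1035000 N = 1035 kN.
From C = T: a = T/(0.85 f'_c b) = 1035000/(0.85 × 26.7 × 315) = 144.78 mm.
M_n = T(d − a/2) = 1035 kN × (760 − 72.39) mm = 711.68 kN·m.
φM_n = 0.90 × 711.68 = 640.51 kN·m.

φM_n ≈ 641 kN·m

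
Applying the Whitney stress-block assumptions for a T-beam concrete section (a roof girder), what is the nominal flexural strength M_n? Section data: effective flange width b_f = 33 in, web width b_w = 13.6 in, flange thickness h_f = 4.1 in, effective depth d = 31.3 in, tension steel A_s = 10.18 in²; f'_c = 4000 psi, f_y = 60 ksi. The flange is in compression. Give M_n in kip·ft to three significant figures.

M_n ≈ 1440 kip·ft

Tension: T = A_s f_y = 10.18 × 60 = 610.8 kips.
Try a within the flange: a = T/(0.85 f'_c b_f) = 610.8/(0.85 × 4 × 33) = 5.444 in.
a = 5.444 > h_f = 4.1 in: the block extends into the web. Split into flange-overhang and web parts.
C_f = 0.85 f'_c (b_f − b_w) h_f = 0.85 × 4 × (33 − 13.6) × 4.1 = 270.4 kips.
Remaining web compression depth: a_w = (T − C_f)/(0.85 f'_c b_w) = (610.8 − 270.4)/(0.85 × 4 × 13.6) = 7.362 in.
M_n = C_f(d − h_f/2) + (T − C_f)(d − a_w/2) = 270.4 × (31.3 − 2.05) + 340.4 × (31.3 − 3.681) = 7909.2 + 9401.5 = 17310.7 kip·in.
M_n = 17310.7/12 = 1442.56 kip·ft.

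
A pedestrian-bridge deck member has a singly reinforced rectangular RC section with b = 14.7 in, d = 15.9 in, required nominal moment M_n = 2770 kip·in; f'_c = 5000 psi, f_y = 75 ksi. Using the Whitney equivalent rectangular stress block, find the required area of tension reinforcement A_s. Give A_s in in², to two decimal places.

A_s ≈ 2.57 in²

From M_n = 0.85 f'_c a b (d − a/2):
a = d − √(d² − 2M_n/(0.85 f'_c b)) = 15.9 − √(15.9² − 2 × 2770/(0.85 × 5 × 14.7)) = 3.089 in.
A_s = 0.85 f'_c a b / f_y = 0.85 × 5 × 3.089 × 14.7 / 75 = 2.573 in².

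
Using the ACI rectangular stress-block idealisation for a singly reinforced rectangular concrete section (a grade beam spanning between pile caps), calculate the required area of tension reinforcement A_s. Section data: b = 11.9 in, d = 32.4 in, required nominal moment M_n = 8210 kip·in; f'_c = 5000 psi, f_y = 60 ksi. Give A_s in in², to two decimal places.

From M_n = 0.85 f'_c a b (d − a/2):
a = d − √(d² − 2M_n/(0.85 f'_c b)) = 32.4 − √(32.4² − 2 × 8210/(0.85 × 5 × 11.9)) = 5.472 in.
A_s = 0.85 f'_c a b / f_y = 0.85 × 5 × 5.472 × 11.9 / 60 = 4.612 in².

A_s ≈ 4.61 in²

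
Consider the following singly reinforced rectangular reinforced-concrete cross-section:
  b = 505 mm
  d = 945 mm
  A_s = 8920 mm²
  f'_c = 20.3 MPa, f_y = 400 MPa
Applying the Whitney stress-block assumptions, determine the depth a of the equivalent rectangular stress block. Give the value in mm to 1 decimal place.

T = A_s f_y = 8920 × 400 = 3568000 N = 3568 kN.
Setting C = 0.85 f'_c a b equal to T: a = 3568000/(0.85 × 20.3 × 505) = 409.5 mm.

a ≈ 409.5 mm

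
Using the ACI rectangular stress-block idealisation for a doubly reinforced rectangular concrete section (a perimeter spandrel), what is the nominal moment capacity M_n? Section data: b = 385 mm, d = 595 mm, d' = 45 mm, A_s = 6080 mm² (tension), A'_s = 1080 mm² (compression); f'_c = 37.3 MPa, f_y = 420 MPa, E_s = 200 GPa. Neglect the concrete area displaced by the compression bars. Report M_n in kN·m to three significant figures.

Assume both tension and compression steel yield.
Net tension couple steel: A_s − A'_s = 5000 mm².
a = (A_s − A'_s) f_y / (0.85 f'_c b) = 2100000/(0.85 × 37.3 × 385) = 172.04 mm.
c = a/β₁ = 172.04/0.784 = 219.44 mm; ε'_s = 0.003(c − d')/c = 0.0024 ≥ f_y/E_s = 0.0021, so compression steel does yield.
M_n = (A_s − A'_s) f_y (d − a/2) + A'_s f_y (d − d') = [2100000 × (595 − 86.02) + 453600 × (595 − 45)] × 10⁻⁶ = 1068.86 + 249.48 = 1318.34 kN·m.

M_n ≈ 1320 kN·m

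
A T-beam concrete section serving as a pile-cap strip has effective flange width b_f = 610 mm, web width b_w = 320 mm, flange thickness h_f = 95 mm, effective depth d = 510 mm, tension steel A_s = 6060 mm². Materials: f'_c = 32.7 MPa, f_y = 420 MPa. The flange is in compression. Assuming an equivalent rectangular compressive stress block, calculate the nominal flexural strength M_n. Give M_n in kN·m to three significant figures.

M_n ≈ 1080 kN·m

Tension: T = A_s f_y = 6060 × 420 = 2545200 N.
Try a within the flange: a = T/(0.85 f'_c b_f) = 2545200/(0.85 × 32.7 × 610) = 150.12 mm.
a = 150.12 > h_f = 95 mm: the block extends into the web. Split into flange-overhang and web parts.
C_f = 0.85 f'_c (b_f − b_w) h_f = 0.85 × 32.7 × (610 − 320) × 95 = 765752 N.
Remaining web compression depth: a_w = (T − C_f)/(0.85 f'_c b_w) = (2545200 − 765752)/(0.85 × 32.7 × 320) = 200.06 mm.
M_n = C_f(d − h_f/2) + (T − C_f)(d − a_w/2) = 765752 × (510 − 47.5) + 1779448 × (510 − 100.03) = 354.16 + 729.52 = 1083.68 × 10⁶ N·mm.
M_n = 1083.68 kN·m.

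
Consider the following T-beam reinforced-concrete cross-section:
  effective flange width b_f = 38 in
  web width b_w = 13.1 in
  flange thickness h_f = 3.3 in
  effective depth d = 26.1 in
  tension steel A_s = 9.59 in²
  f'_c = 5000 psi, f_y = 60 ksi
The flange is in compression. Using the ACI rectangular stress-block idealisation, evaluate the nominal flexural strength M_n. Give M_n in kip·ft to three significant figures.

M_n ≈ 1170 kip·ft

Tension: T = A_s f_y = 9.59 × 60 = 575.4 kips.
Try a within the flange: a = T/(0.85 f'_c b_f) = 575.4/(0.85 × 5 × 38) = 3.563 in.
a = 3.563 > h_f = 3.3 in: the block extends into the web. Split into flange-overhang and web parts.
C_f = 0.85 f'_c (b_f − b_w) h_f = 0.85 × 5 × (38 − 13.1) × 3.3 = 349.2 kips.
Remaining web compression depth: a_w = (T − C_f)/(0.85 f'_c b_w) = (575.4 − 349.2)/(0.85 × 5 × 13.1) = 4.063 in.
M_n = C_f(d − h_f/2) + (T − C_f)(d − a_w/2) = 349.2 × (26.1 − 1.65) + 226.2 × (26.1 − 2.0315) = 8537.9 + 5444.3 = 13982.2 kip·in.
M_n = 13982.2/12 = 1165.18 kip·ft.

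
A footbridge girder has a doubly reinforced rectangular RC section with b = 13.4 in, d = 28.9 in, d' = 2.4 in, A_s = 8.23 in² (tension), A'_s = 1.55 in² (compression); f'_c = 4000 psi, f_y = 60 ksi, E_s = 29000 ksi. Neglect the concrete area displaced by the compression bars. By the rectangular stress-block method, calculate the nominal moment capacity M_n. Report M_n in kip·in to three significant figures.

Assume both steels yield.
a = (A_s − A'_s) f_y/(0.85 f'_c b) = (8.23 − 1.55) × 60/(0.85 × 4 × 13.4) = 8.797 in.
c = a/β₁ = 8.797/0.85 = 10.349 in; ε'_s = 0.003(c − d')/c = 0.0023 ≥ ε_y = 0.0021, so the compression steel yields.
M_n = (A_s − A'_s) f_y (d − a/2) + A'_s f_y (d − d') = 400.8 × (28.9 − 4.3985) + 93 × (28.9 − 2.4) = 9820.2 + 2464.5 = 12284.7 kip·in.

M_n ≈ 12300 kip·in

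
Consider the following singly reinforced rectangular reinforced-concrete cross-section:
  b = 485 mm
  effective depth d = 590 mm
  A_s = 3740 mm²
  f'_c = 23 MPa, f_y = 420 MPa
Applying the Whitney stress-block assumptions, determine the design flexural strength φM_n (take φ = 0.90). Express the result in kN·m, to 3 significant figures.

φM_n ≈ 717 kN·m

T = A_s f_y = 3740 × 420 = 1570800 N = 1570.8 kN.
From C = T: a = T/(0.85 f'_c b) = 1570800/(0.85 × 23 × 485) = 165.67 mm.
M_n = T(d − a/2) = 1570.8 kN × (590 − 82.835) mm = 796.65 kN·m.
φM_n = 0.90 × 796.65 = 716.99 kN·m.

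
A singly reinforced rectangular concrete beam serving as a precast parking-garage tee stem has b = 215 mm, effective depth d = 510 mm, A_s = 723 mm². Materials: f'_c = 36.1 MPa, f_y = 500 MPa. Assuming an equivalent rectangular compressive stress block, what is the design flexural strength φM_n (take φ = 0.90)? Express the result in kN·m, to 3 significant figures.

φM_n ≈ 157 kN·m

T = A_s f_y = 723 × 500 = 361500 N = 361.5 kN.
From C = T: a = T/(0.85 f'_c b) = 361500/(0.85 × 36.1 × 215) = 54.80 mm.
M_n = T(d − a/2) = 361.5 kN × (510 − 27.4) mm = 174.46 kN·m.
φM_n = 0.90 × 174.46 = 157.01 kN·m.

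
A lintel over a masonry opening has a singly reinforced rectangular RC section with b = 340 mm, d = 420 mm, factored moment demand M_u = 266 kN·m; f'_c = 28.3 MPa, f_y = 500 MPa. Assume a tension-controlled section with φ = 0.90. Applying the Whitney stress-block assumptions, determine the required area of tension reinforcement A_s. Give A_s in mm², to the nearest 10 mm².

A_s ≈ 1590 mm²

M_n = M_u/φ = 266/0.90 = 295.556 kN·m.
With M_n = 0.85 f'_c a b (d − a/2), solve the quadratic for a:
a = d − √(d² − 2M_n/(0.85 f'_c b)) = 420 − √(420² − 2 × 295.556×10⁶/(0.85 × 28.3 × 340)) = 97.32 mm.
A_s = 0.85 f'_c a b / f_y = 0.85 × 28.3 × 97.32 × 340 / 500 = 1591.9 mm².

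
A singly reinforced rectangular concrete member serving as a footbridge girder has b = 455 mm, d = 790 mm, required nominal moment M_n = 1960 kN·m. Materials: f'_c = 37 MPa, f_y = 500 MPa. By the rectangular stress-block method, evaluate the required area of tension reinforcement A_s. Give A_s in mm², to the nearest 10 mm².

With M_n = 0.85 f'_c a b (d − a/2), solve the quadratic for a:
a = d − √(d² − 2M_n/(0.85 f'_c b)) = 790 − √(790² − 2 × 1960×10⁶/(0.85 × 37 × 455)) = 198.26 mm.
A_s = 0.85 f'_c a b / f_y = 0.85 × 37 × 198.26 × 455 / 500 = 5674.1 mm².

A_s ≈ 5670 mm²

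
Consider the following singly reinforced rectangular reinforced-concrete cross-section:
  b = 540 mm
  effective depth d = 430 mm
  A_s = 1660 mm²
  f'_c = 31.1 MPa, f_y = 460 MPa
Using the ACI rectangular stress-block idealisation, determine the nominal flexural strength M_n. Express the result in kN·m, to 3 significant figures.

M_n ≈ 308 kN·m

T = A_s f_y = 1660 × 460 = 763600 N = 763.6 kN.
From C = T: a = T/(0.85 f'_c b) = 763600/(0.85 × 31.1 × 540) = 53.49 mm.
M_n = T(d − a/2) = 763.6 kN × (430 − 26.745) mm = 307.93 kN·m.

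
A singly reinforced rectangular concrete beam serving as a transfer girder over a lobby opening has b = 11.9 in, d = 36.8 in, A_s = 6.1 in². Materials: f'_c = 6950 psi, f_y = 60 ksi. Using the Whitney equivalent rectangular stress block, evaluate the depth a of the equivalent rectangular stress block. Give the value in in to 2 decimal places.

a ≈ 5.21 in

T = A_s f_y = 6.1 × 60 = 366 kips.
a = T/(0.85 f'_c b) = 366/(0.85 × 6.95 × 11.9) = 5.21 in.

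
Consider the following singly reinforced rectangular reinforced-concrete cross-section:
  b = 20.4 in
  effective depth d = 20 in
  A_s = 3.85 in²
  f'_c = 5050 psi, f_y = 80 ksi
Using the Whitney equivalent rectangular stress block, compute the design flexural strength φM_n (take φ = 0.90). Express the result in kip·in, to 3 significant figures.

φM_n ≈ 5060 kip·in

T = A_s f_y = 3.85 × 80 = 308 kips.
a = T/(0.85 f'_c b) = 308/(0.85 × 5.05 × 20.4) = 3.517 in.
M_n = T(d − a/2) = 308 × (20 − 1.7585) = 5618.4 kip·in.
φM_n = 0.90 × 5618.4 = 5056.6 kip·in.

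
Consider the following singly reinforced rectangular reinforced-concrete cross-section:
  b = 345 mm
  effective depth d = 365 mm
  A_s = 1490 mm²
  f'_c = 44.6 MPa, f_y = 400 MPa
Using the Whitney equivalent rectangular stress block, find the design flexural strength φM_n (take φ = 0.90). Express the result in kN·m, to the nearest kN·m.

φM_n ≈ 184 kN·m

T = A_s f_y = 1490 × 400 = 596000 N = 596 kN.
From C = T: a = T/(0.85 f'_c b) = 596000/(0.85 × 44.6 × 345) = 45.57 mm.
M_n = T(d − a/2) = 596 kN × (365 − 22.785) mm = 203.96 kN·m.
φM_n = 0.90 × 203.96 = 183.56 kN·m.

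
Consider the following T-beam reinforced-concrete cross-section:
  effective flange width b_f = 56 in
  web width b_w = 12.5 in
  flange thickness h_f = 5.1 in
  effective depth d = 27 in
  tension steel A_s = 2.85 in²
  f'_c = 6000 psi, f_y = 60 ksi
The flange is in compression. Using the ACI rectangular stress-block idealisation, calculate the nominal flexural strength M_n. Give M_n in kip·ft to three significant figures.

M_n ≈ 380 kip·ft

Tension: T = A_s f_y = 2.85 × 60 = 171 kips.
Try a within the flange: a = T/(0.85 f'_c b_f) = 171/(0.85 × 6 × 56) = 0.599 in.
Since a = 0.599 ≤ h_f = 5.1 in, the stress block lies entirely in the flange; analyse as a rectangular beam of width b_f.
M_n = T(d − a/2) = 171 × (27 − 0.2995) = 4565.8 kip·in.
M_n = 4565.8/12 = 380.48 kip·ft.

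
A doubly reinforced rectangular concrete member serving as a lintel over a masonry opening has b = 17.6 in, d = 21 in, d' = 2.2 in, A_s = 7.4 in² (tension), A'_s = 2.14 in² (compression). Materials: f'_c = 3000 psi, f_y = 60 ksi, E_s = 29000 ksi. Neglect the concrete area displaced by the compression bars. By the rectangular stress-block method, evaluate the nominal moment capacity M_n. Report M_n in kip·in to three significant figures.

Assume both steels yield.
a = (A_s − A'_s) f_y/(0.85 f'_c b) = (7.4 − 2.14) × 60/(0.85 × 3 × 17.6) = 7.032 in.
c = a/β₁ = 7.032/0.85 = 8.273 in; ε'_s = 0.003(c − d')/c = 0.0022 ≥ ε_y = 0.0021, so the compression steel yields.
M_n = (A_s − A'_s) f_y (d − a/2) + A'_s f_y (d − d') = 315.6 × (21 − 3.516) + 128.4 × (21 − 2.2) = 5518.0 + 2413.9 = 7931.9 kip·in.

M_n ≈ 7930 kip·in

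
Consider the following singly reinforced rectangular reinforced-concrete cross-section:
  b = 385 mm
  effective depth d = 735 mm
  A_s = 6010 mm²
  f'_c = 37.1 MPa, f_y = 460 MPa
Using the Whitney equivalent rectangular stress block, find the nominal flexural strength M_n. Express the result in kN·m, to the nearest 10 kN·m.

M_n ≈ 1720 kN·m

T = A_s f_y = 6010 × 460 = 2764600 N = 2764.6 kN.
From C = T: a = T/(0.85 f'_c b) = 2764600/(0.85 × 37.1 × 385) = 227.71 mm.
M_n = T(d − a/2) = 2764.6 kN × (735 − 113.855) mm = 1717.22 kN·m.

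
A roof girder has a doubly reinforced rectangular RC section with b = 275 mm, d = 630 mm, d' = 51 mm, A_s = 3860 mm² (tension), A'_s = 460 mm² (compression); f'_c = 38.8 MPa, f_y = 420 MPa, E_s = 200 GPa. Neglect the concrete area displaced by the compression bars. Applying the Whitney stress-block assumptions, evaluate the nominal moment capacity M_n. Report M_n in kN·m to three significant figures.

Assume both tension and compression steel yield.
Net tension couple steel: A_s − A'_s = 3400 mm².
a = (A_s − A'_s) f_y / (0.85 f'_c b) = 1428000/(0.85 × 38.8 × 275) = 157.45 mm.
c = a/β₁ = 157.45/0.773 = 203.69 mm; ε'_s = 0.003(c − d')/c = 0.0022 ≥ f_y/E_s = 0.0021, so compression steel does yield.
M_n = (A_s − A'_s) f_y (d − a/2) + A'_s f_y (d − d') = [1428000 × (630 − 78.725) + 193200 × (630 − 51)] × 10⁻⁶ = 787.22 + 111.86 = 899.08 kN·m.

M_n ≈ 899 kN·m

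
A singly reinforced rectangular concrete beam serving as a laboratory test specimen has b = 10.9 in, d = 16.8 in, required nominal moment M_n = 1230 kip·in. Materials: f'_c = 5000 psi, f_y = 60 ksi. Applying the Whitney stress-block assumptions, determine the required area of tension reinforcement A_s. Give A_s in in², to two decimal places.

A_s ≈ 1.28 in²

From M_n = 0.85 f'_c a b (d − a/2):
a = d − √(d² − 2M_n/(0.85 f'_c b)) = 16.8 − √(16.8² − 2 × 1230/(0.85 × 5 × 10.9)) = 1.663 in.
A_s = 0.85 f'_c a b / f_y = 0.85 × 5 × 1.663 × 10.9 / 60 = 1.284 in².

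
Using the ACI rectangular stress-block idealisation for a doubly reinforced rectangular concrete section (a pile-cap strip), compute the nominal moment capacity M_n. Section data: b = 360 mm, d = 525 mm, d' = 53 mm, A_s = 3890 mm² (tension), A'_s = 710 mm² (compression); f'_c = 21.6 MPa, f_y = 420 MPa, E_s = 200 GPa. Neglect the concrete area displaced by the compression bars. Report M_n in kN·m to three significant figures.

Assume both tension and compression steel yield.
Net tension couple steel: A_s − A'_s = 3180 mm².
a = (A_s − A'_s) f_y / (0.85 f'_c b) = 1335600/(0.85 × 21.6 × 360) = 202.07 mm.
c = a/β₁ = 202.07/0.85 = 237.73 mm; ε'_s = 0.003(c − d')/c = 0.0023 ≥ f_y/E_s = 0.0021, so compression steel does yield.
M_n = (A_s − A'_s) f_y (d − a/2) + A'_s f_y (d − d') = [1335600 × (525 − 101.035) + 298200 × (525 − 53)] × 10⁻⁶ = 566.25 + 140.75 = 707.00 kN·m.

M_n ≈ 707 kN·m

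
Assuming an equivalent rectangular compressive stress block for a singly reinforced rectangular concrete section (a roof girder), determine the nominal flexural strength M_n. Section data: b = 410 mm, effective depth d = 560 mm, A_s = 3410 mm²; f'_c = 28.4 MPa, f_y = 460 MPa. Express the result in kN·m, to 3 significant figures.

M_n ≈ 754 kN·m

T = A_s f_y = 3410 × 460 = 1568600 N = 1568.6 kN.
From C = T: a = T/(0.85 f'_c b) = 1568600/(0.85 × 28.4 × 410) = 158.49 mm.
M_n = T(d − a/2) = 1568.6 kN × (560 − 79.245) mm = 754.11 kN·m.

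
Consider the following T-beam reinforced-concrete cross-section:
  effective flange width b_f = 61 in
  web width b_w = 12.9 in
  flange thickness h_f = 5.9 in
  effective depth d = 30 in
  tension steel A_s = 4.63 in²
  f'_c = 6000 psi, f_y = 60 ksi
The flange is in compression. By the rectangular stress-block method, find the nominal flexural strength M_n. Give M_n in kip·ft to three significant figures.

M_n ≈ 684 kip·ft

Tension: T = A_s f_y = 4.63 × 60 = 277.8 kips.
Try a within the flange: a = T/(0.85 f'_c b_f) = 277.8/(0.85 × 6 × 61) = 0.893 in.
Since a = 0.893 ≤ h_f = 5.9 in, the stress block lies entirely in the flange; analyse as a rectangular beam of width b_f.
M_n = T(d − a/2) = 277.8 × (30 − 0.4465) = 8210.0 kip·in.
M_n = 8210.0/12 = 684.17 kip·ft.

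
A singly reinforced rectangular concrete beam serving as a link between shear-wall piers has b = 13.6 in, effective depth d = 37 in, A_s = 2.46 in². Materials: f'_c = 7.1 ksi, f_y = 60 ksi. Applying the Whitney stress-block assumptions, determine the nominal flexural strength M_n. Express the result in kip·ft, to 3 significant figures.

T = A_s f_y = 2.46 × 60 = 147.6 kips.
a = T/(0.85 f'_c b) = 147.6/(0.85 × 7.1 × 13.6) = 1.798 in.
M_n = T(d − a/2) = 147.6 × (37 − 0.899) = 5328.5 kip·in = 5328.5/12 = 444.04 kip·ft.

M_n ≈ 444 kip·ft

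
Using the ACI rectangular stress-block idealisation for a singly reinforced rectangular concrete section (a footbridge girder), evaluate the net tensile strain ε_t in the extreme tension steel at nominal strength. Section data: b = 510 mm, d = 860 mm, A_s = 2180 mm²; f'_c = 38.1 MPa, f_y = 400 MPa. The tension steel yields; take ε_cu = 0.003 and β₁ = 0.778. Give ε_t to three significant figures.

a = A_s f_y/(0.85 f'_c b) = 52.80 mm.
β₁ = 0.778, so c = a/β₁ = 52.80/0.778 = 67.87 mm.
From the linear strain diagram with ε_cu = 0.003: ε_t = 0.003 (d − c)/c = 0.003 × (860 − 67.87)/67.87 = 0.0350.
Since ε_t ≥ 0.005, the section is tension-controlled.

ε_t ≈ 0.0350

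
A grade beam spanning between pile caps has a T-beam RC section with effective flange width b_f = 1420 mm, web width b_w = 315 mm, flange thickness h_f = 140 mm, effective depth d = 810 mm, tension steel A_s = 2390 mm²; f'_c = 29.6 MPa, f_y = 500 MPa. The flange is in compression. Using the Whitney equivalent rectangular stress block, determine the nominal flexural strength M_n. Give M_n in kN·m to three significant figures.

M_n ≈ 948 kN·m

Tension: T = A_s f_y = 2390 × 500 = 1195000 N.
Try a within the flange: a = T/(0.85 f'_c b_f) = 1195000/(0.85 × 29.6 × 1420) = 33.45 mm.
Since a = 33.45 ≤ h_f = 140 mm, the stress block lies entirely in the flange; analyse as a rectangular beam of width b_f.
M_n = T(d − a/2) = 1195000 × (810 − 16.725) = 947.96 × 10⁶ N·mm.
M_n = 947.96 kN·m.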